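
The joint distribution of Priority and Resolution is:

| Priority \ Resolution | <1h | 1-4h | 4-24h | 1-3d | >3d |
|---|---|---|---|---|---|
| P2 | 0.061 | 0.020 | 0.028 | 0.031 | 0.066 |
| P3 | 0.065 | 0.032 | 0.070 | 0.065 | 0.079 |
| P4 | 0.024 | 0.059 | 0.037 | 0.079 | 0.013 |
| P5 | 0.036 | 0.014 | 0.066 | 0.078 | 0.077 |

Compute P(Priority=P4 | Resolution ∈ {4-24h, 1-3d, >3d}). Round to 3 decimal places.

P(Resolution=4-24h) = 0.028 + 0.070 + 0.037 + 0.066 = 0.201.
P(Resolution=1-3d) = 0.031 + 0.065 + 0.079 + 0.078 = 0.253.
P(Resolution=>3d) = 0.066 + 0.079 + 0.013 + 0.077 = 0.235.
P(Resolution ∈ {4-24h, 1-3d, >3d}) = 0.201 + 0.253 + 0.235 = 0.689; P(Priority=P4, Resolution ∈ {4-24h, 1-3d, >3d}) = 0.037 + 0.079 + 0.013 = 0.129.
P(Priority=P4 | Resolution ∈ {4-24h, 1-3d, >3d}) = 0.129/0.689 = 0.187.

0.187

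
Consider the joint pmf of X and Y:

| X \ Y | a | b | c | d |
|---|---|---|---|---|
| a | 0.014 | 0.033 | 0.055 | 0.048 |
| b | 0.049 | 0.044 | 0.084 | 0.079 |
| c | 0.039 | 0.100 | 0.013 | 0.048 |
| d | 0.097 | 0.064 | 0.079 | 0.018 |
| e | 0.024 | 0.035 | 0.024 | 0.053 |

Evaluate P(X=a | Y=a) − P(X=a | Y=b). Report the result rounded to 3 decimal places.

-0.057

P(Y=a) = 0.014 + 0.049 + 0.039 + 0.097 + 0.024 = 0.223; P(X=a | Y=a) = 0.014/0.223 = 0.0628.
P(Y=b) = 0.033 + 0.044 + 0.100 + 0.064 + 0.035 = 0.276; P(X=a | Y=b) = 0.033/0.276 = 0.1196.
Difference = -0.057.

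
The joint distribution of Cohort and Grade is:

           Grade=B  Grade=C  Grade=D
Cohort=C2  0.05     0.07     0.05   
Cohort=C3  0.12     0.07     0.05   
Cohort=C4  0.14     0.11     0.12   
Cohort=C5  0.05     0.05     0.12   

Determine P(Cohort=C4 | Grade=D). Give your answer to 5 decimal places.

0.35294

P(Grade=D) = 0.05 + 0.05 + 0.12 + 0.12 = 0.34.
P(Cohort=C4 | Grade=D) = 0.12/0.34 = 0.35294.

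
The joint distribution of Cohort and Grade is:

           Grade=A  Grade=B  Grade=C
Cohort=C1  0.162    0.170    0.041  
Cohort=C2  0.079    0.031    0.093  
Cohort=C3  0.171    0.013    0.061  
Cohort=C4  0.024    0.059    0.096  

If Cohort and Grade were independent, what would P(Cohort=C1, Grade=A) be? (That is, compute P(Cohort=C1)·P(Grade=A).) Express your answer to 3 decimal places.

0.163

P(Cohort=C1) = 0.162 + 0.170 + 0.041 = 0.373.
P(Grade=A) = 0.162 + 0.079 + 0.171 + 0.024 = 0.436.
Product: 0.373 × 0.436 = 0.163.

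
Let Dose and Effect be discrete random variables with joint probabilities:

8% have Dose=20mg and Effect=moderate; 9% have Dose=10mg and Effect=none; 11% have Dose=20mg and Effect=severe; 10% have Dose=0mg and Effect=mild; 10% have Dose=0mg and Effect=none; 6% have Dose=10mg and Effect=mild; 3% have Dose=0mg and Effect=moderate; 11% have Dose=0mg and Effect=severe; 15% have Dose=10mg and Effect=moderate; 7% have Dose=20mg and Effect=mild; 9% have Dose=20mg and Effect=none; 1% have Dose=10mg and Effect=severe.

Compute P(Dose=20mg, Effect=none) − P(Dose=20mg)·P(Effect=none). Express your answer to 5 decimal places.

P(Dose=20mg) = 0.09 + 0.07 + 0.08 + 0.11 = 0.35.
P(Effect=none) = 0.10 + 0.09 + 0.09 = 0.28.
P(Dose=20mg, Effect=none) − P(Dose=20mg)P(Effect=none) = 0.09 − 0.35×0.28 = -0.00800.

-0.00800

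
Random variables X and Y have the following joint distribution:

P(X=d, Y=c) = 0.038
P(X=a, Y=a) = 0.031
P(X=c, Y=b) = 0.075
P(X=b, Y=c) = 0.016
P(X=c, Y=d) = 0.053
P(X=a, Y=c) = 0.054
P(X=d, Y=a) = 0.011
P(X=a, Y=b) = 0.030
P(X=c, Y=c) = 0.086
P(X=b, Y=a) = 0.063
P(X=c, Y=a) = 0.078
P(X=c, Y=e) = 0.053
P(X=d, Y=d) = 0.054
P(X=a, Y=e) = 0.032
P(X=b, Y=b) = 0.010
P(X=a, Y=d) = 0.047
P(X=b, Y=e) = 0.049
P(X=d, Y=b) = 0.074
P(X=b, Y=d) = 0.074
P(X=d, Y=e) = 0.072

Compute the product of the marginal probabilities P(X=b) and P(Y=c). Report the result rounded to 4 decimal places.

0.0411

P(X=b) = 0.063 + 0.010 + 0.016 + 0.074 + 0.049 = 0.212.
P(Y=c) = 0.054 + 0.016 + 0.086 + 0.038 = 0.194.
Product: 0.212 × 0.194 = 0.0411.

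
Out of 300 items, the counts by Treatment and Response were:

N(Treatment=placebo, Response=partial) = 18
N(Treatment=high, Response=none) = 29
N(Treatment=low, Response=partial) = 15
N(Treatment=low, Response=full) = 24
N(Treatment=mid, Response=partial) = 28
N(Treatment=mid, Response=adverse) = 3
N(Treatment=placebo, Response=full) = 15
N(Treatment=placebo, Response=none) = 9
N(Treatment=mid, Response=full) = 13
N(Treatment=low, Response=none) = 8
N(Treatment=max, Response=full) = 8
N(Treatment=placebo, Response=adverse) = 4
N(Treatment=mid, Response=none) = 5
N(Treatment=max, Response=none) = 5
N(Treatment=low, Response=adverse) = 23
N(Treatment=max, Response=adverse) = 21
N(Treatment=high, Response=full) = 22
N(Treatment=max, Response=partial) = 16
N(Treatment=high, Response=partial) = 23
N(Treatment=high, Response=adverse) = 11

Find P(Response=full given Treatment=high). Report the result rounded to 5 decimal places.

0.25882

Total with Treatment=high: 29 + 23 + 22 + 11 = 85.
P(Response=full | Treatment=high) = 22/85 = 0.25882.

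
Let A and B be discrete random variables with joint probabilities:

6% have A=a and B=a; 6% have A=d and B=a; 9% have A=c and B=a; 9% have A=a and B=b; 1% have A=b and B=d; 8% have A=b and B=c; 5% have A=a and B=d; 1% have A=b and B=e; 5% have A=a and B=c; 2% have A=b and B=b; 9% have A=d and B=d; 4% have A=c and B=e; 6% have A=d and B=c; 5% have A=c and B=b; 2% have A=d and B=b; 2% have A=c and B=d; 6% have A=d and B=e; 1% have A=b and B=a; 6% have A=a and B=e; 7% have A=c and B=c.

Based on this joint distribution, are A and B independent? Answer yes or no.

P(A=b) = 0.13 and P(B=c) = 0.26, so their product is 0.0338, but P(A=b, B=c) = 0.08. Since these differ, A and B are not independent.

no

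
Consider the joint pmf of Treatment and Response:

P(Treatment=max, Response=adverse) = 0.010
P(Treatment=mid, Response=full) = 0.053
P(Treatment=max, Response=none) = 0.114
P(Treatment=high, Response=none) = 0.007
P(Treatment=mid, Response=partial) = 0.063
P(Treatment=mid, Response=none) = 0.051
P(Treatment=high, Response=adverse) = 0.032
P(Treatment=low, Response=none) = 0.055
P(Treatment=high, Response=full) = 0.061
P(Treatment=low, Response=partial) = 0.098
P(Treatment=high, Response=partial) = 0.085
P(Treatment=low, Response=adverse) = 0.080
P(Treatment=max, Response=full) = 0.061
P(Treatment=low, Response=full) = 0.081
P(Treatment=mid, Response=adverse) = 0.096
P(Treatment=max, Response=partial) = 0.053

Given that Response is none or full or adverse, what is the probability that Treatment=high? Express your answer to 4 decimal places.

P(Response=none) = 0.055 + 0.051 + 0.007 + 0.114 = 0.227.
P(Response=full) = 0.081 + 0.053 + 0.061 + 0.061 = 0.256.
P(Response=adverse) = 0.080 + 0.096 + 0.032 + 0.010 = 0.218.
P(Response ∈ {none, full, adverse}) = 0.227 + 0.256 + 0.218 = 0.701; P(Treatment=high, Response ∈ {none, full, adverse}) = 0.007 + 0.061 + 0.032 = 0.100.
P(Treatment=high | Response ∈ {none, full, adverse}) = 0.100/0.701 = 0.1427.

0.1427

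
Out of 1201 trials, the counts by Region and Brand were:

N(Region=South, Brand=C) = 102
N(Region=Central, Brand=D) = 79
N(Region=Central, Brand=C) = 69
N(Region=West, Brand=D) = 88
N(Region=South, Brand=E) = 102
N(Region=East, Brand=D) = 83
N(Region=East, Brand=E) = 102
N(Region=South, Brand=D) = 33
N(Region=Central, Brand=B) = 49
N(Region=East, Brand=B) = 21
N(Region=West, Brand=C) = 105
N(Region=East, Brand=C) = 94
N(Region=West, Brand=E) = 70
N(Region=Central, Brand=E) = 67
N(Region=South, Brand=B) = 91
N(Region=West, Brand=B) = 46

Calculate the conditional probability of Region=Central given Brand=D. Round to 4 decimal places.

Total with Brand=D: 33 + 83 + 88 + 79 = 283.
P(Region=Central | Brand=D) = 79/283 = 0.2792.

0.2792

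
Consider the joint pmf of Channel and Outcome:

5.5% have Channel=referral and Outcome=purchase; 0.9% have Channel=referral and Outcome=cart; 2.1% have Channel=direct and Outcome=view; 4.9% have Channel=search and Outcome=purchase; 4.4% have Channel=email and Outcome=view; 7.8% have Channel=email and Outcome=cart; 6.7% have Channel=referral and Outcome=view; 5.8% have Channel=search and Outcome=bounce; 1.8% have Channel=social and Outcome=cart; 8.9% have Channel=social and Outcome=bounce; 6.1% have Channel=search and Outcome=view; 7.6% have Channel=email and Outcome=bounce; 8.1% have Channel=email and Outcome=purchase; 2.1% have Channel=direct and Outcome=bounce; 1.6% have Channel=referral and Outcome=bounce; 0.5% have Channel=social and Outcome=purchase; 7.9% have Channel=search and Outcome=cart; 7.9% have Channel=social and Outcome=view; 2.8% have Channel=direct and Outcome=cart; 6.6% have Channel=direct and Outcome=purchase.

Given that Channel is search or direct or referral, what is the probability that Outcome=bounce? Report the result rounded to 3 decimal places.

0.179

P(Channel=search) = 0.058 + 0.061 + 0.079 + 0.049 = 0.247.
P(Channel=direct) = 0.021 + 0.021 + 0.028 + 0.066 = 0.136.
P(Channel=referral) = 0.016 + 0.067 + 0.009 + 0.055 = 0.147.
P(Channel ∈ {search, direct, referral}) = 0.247 + 0.136 + 0.147 = 0.530; P(Outcome=bounce, Channel ∈ {search, direct, referral}) = 0.058 + 0.021 + 0.016 = 0.095.
P(Outcome=bounce | Channel ∈ {search, direct, referral}) = 0.095/0.530 = 0.179.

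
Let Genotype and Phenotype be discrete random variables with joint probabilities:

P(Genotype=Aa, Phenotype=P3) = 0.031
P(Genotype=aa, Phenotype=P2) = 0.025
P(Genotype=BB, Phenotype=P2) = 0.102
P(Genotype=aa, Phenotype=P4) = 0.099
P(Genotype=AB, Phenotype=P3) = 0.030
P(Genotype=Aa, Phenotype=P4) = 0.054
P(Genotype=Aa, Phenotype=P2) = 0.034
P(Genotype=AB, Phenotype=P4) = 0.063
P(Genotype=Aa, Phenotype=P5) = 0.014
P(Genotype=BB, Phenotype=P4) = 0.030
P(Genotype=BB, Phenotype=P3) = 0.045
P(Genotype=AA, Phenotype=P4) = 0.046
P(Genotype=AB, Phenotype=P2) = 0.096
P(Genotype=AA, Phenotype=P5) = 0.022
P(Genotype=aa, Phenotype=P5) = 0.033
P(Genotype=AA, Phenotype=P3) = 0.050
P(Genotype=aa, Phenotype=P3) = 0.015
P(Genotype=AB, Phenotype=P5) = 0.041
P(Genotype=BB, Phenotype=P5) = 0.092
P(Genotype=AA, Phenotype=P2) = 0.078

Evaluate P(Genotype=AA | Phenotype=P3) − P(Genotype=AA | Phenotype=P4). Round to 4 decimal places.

P(Phenotype=P3) = 0.050 + 0.031 + 0.015 + 0.030 + 0.045 = 0.171; P(Genotype=AA | Phenotype=P3) = 0.050/0.171 = 0.29240.
P(Phenotype=P4) = 0.046 + 0.054 + 0.099 + 0.063 + 0.030 = 0.292; P(Genotype=AA | Phenotype=P4) = 0.046/0.292 = 0.15753.
Difference = 0.1349.

0.1349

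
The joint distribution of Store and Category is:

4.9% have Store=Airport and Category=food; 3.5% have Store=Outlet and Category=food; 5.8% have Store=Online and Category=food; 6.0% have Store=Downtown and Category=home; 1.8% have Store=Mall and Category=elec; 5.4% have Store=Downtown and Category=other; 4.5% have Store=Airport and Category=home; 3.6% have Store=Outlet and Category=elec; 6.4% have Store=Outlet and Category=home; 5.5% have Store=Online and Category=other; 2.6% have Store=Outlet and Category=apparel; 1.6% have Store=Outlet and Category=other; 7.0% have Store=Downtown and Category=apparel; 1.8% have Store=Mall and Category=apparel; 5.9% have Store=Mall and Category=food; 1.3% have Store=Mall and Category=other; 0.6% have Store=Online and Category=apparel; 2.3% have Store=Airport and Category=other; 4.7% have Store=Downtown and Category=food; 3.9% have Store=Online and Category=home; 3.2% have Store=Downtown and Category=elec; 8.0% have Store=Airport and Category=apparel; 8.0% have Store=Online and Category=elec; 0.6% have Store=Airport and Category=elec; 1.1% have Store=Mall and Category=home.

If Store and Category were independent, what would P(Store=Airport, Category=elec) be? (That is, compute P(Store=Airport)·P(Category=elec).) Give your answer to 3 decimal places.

P(Store=Airport) = 0.049 + 0.080 + 0.006 + 0.045 + 0.023 = 0.203.
P(Category=elec) = 0.032 + 0.018 + 0.006 + 0.036 + 0.080 = 0.172.
Product: 0.203 × 0.172 = 0.035.

0.035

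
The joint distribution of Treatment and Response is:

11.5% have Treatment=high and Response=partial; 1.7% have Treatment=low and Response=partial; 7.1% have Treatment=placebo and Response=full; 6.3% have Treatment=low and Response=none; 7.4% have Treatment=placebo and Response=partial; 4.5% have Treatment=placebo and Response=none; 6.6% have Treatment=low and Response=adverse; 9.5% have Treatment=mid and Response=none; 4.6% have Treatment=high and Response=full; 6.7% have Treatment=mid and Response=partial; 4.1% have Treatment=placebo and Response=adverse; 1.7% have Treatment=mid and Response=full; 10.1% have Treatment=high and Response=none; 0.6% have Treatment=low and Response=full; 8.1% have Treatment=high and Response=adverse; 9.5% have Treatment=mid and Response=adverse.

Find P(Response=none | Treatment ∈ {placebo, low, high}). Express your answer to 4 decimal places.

P(Treatment=placebo) = 0.045 + 0.074 + 0.071 + 0.041 = 0.231.
P(Treatment=low) = 0.063 + 0.017 + 0.006 + 0.066 = 0.152.
P(Treatment=high) = 0.101 + 0.115 + 0.046 + 0.081 = 0.343.
P(Treatment ∈ {placebo, low, high}) = 0.231 + 0.152 + 0.343 = 0.726; P(Response=none, Treatment ∈ {placebo, low, high}) = 0.045 + 0.063 + 0.101 = 0.209.
P(Response=none | Treatment ∈ {placebo, low, high}) = 0.209/0.726 = 0.2879.

0.2879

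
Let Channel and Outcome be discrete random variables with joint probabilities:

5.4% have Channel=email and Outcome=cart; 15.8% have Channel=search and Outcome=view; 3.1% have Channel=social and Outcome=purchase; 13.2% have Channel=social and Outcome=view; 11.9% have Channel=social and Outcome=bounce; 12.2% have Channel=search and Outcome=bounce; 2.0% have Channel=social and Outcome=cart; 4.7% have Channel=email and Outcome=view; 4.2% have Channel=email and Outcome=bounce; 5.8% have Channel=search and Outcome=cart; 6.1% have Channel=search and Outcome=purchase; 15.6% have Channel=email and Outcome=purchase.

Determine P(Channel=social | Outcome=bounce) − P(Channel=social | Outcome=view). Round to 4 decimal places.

P(Outcome=bounce) = 0.042 + 0.122 + 0.119 = 0.283; P(Channel=social | Outcome=bounce) = 0.119/0.283 = 0.42049.
P(Outcome=view) = 0.047 + 0.158 + 0.132 = 0.337; P(Channel=social | Outcome=view) = 0.132/0.337 = 0.39169.
Difference = 0.0288.

0.0288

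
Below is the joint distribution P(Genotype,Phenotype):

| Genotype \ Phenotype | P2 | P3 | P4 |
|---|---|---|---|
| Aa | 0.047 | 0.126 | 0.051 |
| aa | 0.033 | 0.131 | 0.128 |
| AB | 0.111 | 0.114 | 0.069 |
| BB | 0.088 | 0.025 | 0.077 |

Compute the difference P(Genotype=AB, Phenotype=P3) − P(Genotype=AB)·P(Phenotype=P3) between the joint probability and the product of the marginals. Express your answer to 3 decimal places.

P(Genotype=AB) = 0.111 + 0.114 + 0.069 = 0.294.
P(Phenotype=P3) = 0.126 + 0.131 + 0.114 + 0.025 = 0.396.
P(Genotype=AB, Phenotype=P3) − P(Genotype=AB)P(Phenotype=P3) = 0.114 − 0.294×0.396 = -0.002.

-0.002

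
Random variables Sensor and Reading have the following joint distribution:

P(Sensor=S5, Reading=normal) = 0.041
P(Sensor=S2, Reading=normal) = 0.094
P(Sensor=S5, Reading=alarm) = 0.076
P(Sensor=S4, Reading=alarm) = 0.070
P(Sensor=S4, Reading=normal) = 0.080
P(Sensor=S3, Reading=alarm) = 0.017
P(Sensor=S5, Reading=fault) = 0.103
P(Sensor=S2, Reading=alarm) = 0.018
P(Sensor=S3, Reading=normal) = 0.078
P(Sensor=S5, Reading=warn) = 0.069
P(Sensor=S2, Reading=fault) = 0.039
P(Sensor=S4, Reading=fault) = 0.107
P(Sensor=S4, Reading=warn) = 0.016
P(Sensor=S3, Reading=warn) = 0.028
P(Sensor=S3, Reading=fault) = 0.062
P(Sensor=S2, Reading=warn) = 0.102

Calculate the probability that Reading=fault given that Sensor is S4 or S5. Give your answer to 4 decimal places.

P(Sensor=S4) = 0.080 + 0.016 + 0.070 + 0.107 = 0.273.
P(Sensor=S5) = 0.041 + 0.069 + 0.076 + 0.103 = 0.289.
P(Sensor ∈ {S4, S5}) = 0.273 + 0.289 = 0.562; P(Reading=fault, Sensor ∈ {S4, S5}) = 0.107 + 0.103 = 0.210.
P(Reading=fault | Sensor ∈ {S4, S5}) = 0.210/0.562 = 0.3737.

0.3737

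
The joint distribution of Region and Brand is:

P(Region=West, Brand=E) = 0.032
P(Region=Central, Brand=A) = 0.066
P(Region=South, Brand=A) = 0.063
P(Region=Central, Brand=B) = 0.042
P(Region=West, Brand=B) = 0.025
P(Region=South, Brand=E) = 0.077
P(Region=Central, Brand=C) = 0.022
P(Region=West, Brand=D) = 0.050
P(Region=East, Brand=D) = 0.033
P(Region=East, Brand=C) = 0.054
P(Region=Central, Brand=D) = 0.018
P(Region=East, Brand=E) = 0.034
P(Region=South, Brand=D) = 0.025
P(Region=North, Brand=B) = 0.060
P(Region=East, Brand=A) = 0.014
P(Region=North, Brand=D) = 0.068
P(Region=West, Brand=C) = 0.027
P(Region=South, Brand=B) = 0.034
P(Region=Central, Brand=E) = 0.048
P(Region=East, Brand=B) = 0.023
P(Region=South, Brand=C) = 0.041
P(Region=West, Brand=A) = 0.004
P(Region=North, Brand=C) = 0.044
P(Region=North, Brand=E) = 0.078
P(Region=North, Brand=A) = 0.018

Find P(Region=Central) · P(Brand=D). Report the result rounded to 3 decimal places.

P(Region=Central) = 0.066 + 0.042 + 0.022 + 0.018 + 0.048 = 0.196.
P(Brand=D) = 0.068 + 0.025 + 0.033 + 0.050 + 0.018 = 0.194.
Product: 0.196 × 0.194 = 0.038.

0.038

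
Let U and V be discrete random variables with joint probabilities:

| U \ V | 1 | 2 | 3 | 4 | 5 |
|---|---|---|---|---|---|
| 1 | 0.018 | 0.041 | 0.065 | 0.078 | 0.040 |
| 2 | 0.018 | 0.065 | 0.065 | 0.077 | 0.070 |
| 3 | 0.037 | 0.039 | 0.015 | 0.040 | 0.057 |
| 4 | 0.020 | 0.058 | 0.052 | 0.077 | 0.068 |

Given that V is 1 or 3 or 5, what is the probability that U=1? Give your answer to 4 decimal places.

P(V=1) = 0.018 + 0.018 + 0.037 + 0.020 = 0.093.
P(V=3) = 0.065 + 0.065 + 0.015 + 0.052 = 0.197.
P(V=5) = 0.040 + 0.070 + 0.057 + 0.068 = 0.235.
P(V ∈ {1, 3, 5}) = 0.093 + 0.197 + 0.235 = 0.525; P(U=1, V ∈ {1, 3, 5}) = 0.018 + 0.065 + 0.040 = 0.123.
P(U=1 | V ∈ {1, 3, 5}) = 0.123/0.525 = 0.2343.

0.2343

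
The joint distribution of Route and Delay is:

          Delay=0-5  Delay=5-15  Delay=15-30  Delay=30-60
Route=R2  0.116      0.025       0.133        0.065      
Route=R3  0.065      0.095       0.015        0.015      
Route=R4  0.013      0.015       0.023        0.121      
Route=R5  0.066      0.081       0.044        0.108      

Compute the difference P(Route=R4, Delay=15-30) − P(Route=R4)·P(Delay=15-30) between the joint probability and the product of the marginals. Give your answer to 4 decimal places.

P(Route=R4) = 0.013 + 0.015 + 0.023 + 0.121 = 0.172.
P(Delay=15-30) = 0.133 + 0.015 + 0.023 + 0.044 = 0.215.
P(Route=R4, Delay=15-30) − P(Route=R4)P(Delay=15-30) = 0.023 − 0.172×0.215 = -0.0140.

-0.0140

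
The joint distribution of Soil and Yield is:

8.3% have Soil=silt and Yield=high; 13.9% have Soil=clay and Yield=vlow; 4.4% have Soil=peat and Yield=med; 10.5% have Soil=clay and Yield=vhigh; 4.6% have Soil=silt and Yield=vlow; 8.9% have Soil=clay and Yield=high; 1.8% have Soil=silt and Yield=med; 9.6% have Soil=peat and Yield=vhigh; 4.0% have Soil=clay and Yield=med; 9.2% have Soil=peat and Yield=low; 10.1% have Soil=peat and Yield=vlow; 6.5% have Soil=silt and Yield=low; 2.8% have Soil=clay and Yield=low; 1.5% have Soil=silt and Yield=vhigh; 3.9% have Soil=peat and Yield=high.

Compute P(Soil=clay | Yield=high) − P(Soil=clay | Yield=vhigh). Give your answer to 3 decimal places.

P(Yield=high) = 0.089 + 0.083 + 0.039 = 0.211; P(Soil=clay | Yield=high) = 0.089/0.211 = 0.4218.
P(Yield=vhigh) = 0.105 + 0.015 + 0.096 = 0.216; P(Soil=clay | Yield=vhigh) = 0.105/0.216 = 0.4861.
Difference = -0.064.

-0.064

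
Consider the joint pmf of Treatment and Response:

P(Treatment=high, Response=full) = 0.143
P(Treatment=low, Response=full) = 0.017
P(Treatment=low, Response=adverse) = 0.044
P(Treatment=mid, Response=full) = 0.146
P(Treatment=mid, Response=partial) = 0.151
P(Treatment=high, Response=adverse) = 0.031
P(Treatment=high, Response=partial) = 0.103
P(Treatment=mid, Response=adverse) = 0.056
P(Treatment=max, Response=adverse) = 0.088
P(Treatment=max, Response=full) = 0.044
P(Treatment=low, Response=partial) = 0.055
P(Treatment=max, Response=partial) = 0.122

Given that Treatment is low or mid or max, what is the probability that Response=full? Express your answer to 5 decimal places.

P(Treatment=low) = 0.055 + 0.017 + 0.044 = 0.116.
P(Treatment=mid) = 0.151 + 0.146 + 0.056 = 0.353.
P(Treatment=max) = 0.122 + 0.044 + 0.088 = 0.254.
P(Treatment ∈ {low, mid, max}) = 0.116 + 0.353 + 0.254 = 0.723; P(Response=full, Treatment ∈ {low, mid, max}) = 0.017 + 0.146 + 0.044 = 0.207.
P(Response=full | Treatment ∈ {low, mid, max}) = 0.207/0.723 = 0.28631.

0.28631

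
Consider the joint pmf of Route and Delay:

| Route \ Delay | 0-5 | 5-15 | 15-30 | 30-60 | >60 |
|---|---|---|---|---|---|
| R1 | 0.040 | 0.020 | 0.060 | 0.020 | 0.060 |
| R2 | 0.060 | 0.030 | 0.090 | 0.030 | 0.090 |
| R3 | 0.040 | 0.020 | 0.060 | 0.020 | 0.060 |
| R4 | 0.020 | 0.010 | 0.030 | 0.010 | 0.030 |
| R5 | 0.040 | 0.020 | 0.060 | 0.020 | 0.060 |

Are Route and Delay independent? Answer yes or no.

Every cell satisfies P(Route,Delay) = P(Route)·P(Delay). For instance P(Route=R2) = 0.300, P(Delay=0-5) = 0.200, and 0.300×0.200 = 0.060 matches the joint entry. So Route and Delay are independent.

yes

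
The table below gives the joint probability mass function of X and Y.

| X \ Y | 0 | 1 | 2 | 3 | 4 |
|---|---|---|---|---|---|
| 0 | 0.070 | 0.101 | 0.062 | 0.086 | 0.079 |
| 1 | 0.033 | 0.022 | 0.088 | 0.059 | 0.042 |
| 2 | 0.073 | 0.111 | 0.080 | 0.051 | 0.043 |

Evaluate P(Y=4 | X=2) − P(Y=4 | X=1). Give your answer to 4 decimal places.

-0.0520

P(X=2) = 0.073 + 0.111 + 0.080 + 0.051 + 0.043 = 0.358; P(Y=4 | X=2) = 0.043/0.358 = 0.12011.
P(X=1) = 0.033 + 0.022 + 0.088 + 0.059 + 0.042 = 0.244; P(Y=4 | X=1) = 0.042/0.244 = 0.17213.
Difference = -0.0520.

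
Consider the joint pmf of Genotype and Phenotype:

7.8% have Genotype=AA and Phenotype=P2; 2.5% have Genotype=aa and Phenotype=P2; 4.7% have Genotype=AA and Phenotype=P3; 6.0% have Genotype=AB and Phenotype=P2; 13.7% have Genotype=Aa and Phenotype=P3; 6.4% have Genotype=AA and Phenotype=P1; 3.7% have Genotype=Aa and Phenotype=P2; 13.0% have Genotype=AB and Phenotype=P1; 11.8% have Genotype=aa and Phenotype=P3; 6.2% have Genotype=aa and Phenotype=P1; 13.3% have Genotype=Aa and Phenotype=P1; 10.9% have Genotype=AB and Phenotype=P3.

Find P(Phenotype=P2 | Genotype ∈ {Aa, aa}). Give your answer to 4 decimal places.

P(Genotype=Aa) = 0.133 + 0.037 + 0.137 = 0.307.
P(Genotype=aa) = 0.062 + 0.025 + 0.118 = 0.205.
P(Genotype ∈ {Aa, aa}) = 0.307 + 0.205 = 0.512; P(Phenotype=P2, Genotype ∈ {Aa, aa}) = 0.037 + 0.025 = 0.062.
P(Phenotype=P2 | Genotype ∈ {Aa, aa}) = 0.062/0.512 = 0.1211.

0.1211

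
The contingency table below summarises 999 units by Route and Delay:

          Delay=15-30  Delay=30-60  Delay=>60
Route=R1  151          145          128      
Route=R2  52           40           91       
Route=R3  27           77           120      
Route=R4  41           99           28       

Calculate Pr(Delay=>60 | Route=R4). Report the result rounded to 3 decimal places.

0.167

Total with Route=R4: 41 + 99 + 28 = 168.
P(Delay=>60 | Route=R4) = 28/168 = 0.167.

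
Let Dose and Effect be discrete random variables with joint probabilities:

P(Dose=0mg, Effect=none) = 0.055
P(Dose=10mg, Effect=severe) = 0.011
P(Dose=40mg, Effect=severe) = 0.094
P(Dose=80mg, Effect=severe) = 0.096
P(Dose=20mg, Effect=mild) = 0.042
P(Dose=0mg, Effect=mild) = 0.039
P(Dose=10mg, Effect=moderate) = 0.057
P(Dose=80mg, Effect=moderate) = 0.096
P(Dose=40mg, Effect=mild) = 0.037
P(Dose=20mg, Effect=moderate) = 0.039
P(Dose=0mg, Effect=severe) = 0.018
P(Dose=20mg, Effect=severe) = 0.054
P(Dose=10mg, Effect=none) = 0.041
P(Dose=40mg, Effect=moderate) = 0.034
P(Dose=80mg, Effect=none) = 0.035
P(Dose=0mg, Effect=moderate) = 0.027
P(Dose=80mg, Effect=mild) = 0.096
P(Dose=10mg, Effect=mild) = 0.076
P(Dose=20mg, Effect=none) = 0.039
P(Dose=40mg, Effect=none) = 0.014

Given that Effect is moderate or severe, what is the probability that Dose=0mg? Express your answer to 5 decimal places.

P(Effect=moderate) = 0.027 + 0.057 + 0.039 + 0.034 + 0.096 = 0.253.
P(Effect=severe) = 0.018 + 0.011 + 0.054 + 0.094 + 0.096 = 0.273.
P(Effect ∈ {moderate, severe}) = 0.253 + 0.273 = 0.526; P(Dose=0mg, Effect ∈ {moderate, severe}) = 0.027 + 0.018 = 0.045.
P(Dose=0mg | Effect ∈ {moderate, severe}) = 0.045/0.526 = 0.08555.

0.08555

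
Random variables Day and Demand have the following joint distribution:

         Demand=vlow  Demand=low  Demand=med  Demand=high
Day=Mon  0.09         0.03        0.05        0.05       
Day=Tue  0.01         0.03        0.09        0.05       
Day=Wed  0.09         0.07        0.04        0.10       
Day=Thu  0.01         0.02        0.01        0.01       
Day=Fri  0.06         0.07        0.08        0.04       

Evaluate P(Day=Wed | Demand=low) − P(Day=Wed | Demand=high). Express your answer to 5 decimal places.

-0.08182

P(Demand=low) = 0.03 + 0.03 + 0.07 + 0.02 + 0.07 = 0.22; P(Day=Wed | Demand=low) = 0.07/0.22 = 0.318182.
P(Demand=high) = 0.05 + 0.05 + 0.10 + 0.01 + 0.04 = 0.25; P(Day=Wed | Demand=high) = 0.10/0.25 = 0.400000.
Difference = -0.08182.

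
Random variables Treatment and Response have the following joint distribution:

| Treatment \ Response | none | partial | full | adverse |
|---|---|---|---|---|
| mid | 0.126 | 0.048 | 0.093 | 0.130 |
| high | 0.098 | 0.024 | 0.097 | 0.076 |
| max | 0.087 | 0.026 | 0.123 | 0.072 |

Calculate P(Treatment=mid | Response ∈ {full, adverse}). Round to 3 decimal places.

0.377

P(Response=full) = 0.093 + 0.097 + 0.123 = 0.313.
P(Response=adverse) = 0.130 + 0.076 + 0.072 = 0.278.
P(Response ∈ {full, adverse}) = 0.313 + 0.278 = 0.591; P(Treatment=mid, Response ∈ {full, adverse}) = 0.093 + 0.130 = 0.223.
P(Treatment=mid | Response ∈ {full, adverse}) = 0.223/0.591 = 0.377.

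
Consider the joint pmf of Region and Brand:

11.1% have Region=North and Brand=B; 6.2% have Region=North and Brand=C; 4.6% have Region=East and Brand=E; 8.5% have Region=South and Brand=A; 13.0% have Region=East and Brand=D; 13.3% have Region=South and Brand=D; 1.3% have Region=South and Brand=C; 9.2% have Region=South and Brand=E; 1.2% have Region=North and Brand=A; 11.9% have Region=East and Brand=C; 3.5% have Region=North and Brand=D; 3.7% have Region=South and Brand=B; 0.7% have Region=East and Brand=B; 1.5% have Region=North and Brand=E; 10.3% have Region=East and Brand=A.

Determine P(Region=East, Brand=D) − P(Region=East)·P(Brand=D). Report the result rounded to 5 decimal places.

0.00931

P(Region=East) = 0.103 + 0.007 + 0.119 + 0.130 + 0.046 = 0.405.
P(Brand=D) = 0.035 + 0.133 + 0.130 = 0.298.
P(Region=East, Brand=D) − P(Region=East)P(Brand=D) = 0.130 − 0.405×0.298 = 0.00931.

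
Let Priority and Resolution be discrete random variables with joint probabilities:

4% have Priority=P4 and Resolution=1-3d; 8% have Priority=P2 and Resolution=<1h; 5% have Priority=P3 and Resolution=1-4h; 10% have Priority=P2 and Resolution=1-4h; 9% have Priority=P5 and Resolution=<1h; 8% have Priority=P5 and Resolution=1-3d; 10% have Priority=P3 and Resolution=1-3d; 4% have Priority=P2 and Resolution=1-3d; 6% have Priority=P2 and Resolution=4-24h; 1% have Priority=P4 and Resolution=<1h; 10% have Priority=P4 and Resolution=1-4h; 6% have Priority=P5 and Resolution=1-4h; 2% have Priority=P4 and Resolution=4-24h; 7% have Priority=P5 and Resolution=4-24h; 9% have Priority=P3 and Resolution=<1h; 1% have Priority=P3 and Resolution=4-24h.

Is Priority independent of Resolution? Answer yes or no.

no

P(Priority=P4) = 0.17 and P(Resolution=1-4h) = 0.31, so their product is 0.0527, but P(Priority=P4, Resolution=1-4h) = 0.10. Since these differ, Priority and Resolution are not independent.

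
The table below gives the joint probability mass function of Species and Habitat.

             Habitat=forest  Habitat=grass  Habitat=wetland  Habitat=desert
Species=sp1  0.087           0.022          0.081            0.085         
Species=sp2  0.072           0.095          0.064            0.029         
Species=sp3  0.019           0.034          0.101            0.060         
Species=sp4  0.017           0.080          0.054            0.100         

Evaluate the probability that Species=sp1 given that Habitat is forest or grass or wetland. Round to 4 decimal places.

0.2617

P(Habitat=forest) = 0.087 + 0.072 + 0.019 + 0.017 = 0.195.
P(Habitat=grass) = 0.022 + 0.095 + 0.034 + 0.080 = 0.231.
P(Habitat=wetland) = 0.081 + 0.064 + 0.101 + 0.054 = 0.300.
P(Habitat ∈ {forest, grass, wetland}) = 0.195 + 0.231 + 0.300 = 0.726; P(Species=sp1, Habitat ∈ {forest, grass, wetland}) = 0.087 + 0.022 + 0.081 = 0.190.
P(Species=sp1 | Habitat ∈ {forest, grass, wetland}) = 0.190/0.726 = 0.2617.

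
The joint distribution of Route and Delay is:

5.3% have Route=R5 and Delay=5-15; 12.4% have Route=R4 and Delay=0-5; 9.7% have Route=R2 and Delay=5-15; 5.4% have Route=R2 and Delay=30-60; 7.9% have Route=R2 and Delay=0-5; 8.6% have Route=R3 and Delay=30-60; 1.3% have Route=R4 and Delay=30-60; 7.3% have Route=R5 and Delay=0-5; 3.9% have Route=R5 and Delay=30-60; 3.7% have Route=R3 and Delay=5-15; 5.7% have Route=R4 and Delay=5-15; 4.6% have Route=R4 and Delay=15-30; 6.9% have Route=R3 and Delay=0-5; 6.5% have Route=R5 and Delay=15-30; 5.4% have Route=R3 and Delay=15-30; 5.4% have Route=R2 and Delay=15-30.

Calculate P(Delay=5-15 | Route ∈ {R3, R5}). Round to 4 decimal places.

P(Route=R3) = 0.069 + 0.037 + 0.054 + 0.086 = 0.246.
P(Route=R5) = 0.073 + 0.053 + 0.065 + 0.039 = 0.230.
P(Route ∈ {R3, R5}) = 0.246 + 0.230 = 0.476; P(Delay=5-15, Route ∈ {R3, R5}) = 0.037 + 0.053 = 0.090.
P(Delay=5-15 | Route ∈ {R3, R5}) = 0.090/0.476 = 0.1891.

0.1891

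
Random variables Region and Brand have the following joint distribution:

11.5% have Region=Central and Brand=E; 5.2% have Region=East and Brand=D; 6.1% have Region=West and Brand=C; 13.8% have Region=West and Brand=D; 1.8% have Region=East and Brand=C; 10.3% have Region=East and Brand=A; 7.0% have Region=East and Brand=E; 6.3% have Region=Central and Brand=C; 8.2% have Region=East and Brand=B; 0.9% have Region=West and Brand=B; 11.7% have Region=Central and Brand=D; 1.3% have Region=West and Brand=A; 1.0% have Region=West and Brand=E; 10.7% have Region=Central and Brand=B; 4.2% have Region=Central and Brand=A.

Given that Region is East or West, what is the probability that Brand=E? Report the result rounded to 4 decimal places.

0.1439

P(Region=East) = 0.103 + 0.082 + 0.018 + 0.052 + 0.070 = 0.325.
P(Region=West) = 0.013 + 0.009 + 0.061 + 0.138 + 0.010 = 0.231.
P(Region ∈ {East, West}) = 0.325 + 0.231 = 0.556; P(Brand=E, Region ∈ {East, West}) = 0.070 + 0.010 = 0.080.
P(Brand=E | Region ∈ {East, West}) = 0.080/0.556 = 0.1439.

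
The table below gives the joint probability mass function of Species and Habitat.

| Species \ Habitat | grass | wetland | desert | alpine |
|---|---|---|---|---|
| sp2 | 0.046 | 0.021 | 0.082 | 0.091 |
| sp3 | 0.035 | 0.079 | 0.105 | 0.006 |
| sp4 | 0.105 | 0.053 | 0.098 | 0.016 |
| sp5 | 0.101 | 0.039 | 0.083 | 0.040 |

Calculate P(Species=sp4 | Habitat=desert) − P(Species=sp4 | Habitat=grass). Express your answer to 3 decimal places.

P(Habitat=desert) = 0.082 + 0.105 + 0.098 + 0.083 = 0.368; P(Species=sp4 | Habitat=desert) = 0.098/0.368 = 0.2663.
P(Habitat=grass) = 0.046 + 0.035 + 0.105 + 0.101 = 0.287; P(Species=sp4 | Habitat=grass) = 0.105/0.287 = 0.3659.
Difference = -0.100.

-0.100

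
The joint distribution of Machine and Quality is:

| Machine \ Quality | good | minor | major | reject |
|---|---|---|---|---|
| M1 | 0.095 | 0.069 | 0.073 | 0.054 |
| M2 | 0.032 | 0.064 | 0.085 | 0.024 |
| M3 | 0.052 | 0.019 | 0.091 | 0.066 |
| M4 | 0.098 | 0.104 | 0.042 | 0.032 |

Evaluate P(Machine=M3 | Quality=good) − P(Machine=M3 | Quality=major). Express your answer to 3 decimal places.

-0.125

P(Quality=good) = 0.095 + 0.032 + 0.052 + 0.098 = 0.277; P(Machine=M3 | Quality=good) = 0.052/0.277 = 0.1877.
P(Quality=major) = 0.073 + 0.085 + 0.091 + 0.042 = 0.291; P(Machine=M3 | Quality=major) = 0.091/0.291 = 0.3127.
Difference = -0.125.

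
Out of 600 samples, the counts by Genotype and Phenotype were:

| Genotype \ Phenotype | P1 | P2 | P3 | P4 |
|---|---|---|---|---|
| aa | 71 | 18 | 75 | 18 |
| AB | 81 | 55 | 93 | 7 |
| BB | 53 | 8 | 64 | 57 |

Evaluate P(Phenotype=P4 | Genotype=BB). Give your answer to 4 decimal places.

Total with Genotype=BB: 53 + 8 + 64 + 57 = 182.
P(Phenotype=P4 | Genotype=BB) = 57/182 = 0.3132.

0.3132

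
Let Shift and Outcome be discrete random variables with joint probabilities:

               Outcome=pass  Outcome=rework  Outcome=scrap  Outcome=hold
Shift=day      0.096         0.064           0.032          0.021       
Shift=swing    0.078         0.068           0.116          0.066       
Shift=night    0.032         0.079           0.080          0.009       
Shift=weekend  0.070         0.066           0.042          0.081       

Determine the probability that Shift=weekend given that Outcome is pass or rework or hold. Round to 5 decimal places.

P(Outcome=pass) = 0.096 + 0.078 + 0.032 + 0.070 = 0.276.
P(Outcome=rework) = 0.064 + 0.068 + 0.079 + 0.066 = 0.277.
P(Outcome=hold) = 0.021 + 0.066 + 0.009 + 0.081 = 0.177.
P(Outcome ∈ {pass, rework, hold}) = 0.276 + 0.277 + 0.177 = 0.730; P(Shift=weekend, Outcome ∈ {pass, rework, hold}) = 0.070 + 0.066 + 0.081 = 0.217.
P(Shift=weekend | Outcome ∈ {pass, rework, hold}) = 0.217/0.730 = 0.29726.

0.29726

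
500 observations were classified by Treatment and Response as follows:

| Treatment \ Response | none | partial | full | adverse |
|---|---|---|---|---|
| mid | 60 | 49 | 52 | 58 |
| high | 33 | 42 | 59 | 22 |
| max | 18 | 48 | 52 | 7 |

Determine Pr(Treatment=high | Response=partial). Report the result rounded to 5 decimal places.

Total with Response=partial: 49 + 42 + 48 = 139.
P(Treatment=high | Response=partial) = 42/139 = 0.30216.

0.30216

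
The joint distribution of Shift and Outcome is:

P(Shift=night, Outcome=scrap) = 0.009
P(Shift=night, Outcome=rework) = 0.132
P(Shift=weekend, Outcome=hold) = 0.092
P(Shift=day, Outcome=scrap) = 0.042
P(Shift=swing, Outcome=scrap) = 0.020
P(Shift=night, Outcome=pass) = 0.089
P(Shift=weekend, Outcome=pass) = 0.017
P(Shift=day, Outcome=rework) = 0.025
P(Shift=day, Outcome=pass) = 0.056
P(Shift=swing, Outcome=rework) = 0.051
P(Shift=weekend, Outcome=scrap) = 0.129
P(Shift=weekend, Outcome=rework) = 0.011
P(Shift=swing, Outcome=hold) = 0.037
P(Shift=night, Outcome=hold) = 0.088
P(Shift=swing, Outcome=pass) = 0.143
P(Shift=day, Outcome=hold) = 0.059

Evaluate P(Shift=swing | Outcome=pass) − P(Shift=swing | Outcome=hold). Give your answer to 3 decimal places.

P(Outcome=pass) = 0.056 + 0.143 + 0.089 + 0.017 = 0.305; P(Shift=swing | Outcome=pass) = 0.143/0.305 = 0.4689.
P(Outcome=hold) = 0.059 + 0.037 + 0.088 + 0.092 = 0.276; P(Shift=swing | Outcome=hold) = 0.037/0.276 = 0.1341.
Difference = 0.335.

0.335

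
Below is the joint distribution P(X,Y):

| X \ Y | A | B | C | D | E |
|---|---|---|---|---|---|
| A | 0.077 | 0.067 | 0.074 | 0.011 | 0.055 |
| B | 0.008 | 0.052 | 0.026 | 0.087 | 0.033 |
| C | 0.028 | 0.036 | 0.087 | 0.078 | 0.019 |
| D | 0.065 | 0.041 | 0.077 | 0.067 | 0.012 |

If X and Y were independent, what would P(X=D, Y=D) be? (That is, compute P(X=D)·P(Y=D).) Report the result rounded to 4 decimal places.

0.0637

P(X=D) = 0.065 + 0.041 + 0.077 + 0.067 + 0.012 = 0.262.
P(Y=D) = 0.011 + 0.087 + 0.078 + 0.067 = 0.243.
Product: 0.262 × 0.243 = 0.0637.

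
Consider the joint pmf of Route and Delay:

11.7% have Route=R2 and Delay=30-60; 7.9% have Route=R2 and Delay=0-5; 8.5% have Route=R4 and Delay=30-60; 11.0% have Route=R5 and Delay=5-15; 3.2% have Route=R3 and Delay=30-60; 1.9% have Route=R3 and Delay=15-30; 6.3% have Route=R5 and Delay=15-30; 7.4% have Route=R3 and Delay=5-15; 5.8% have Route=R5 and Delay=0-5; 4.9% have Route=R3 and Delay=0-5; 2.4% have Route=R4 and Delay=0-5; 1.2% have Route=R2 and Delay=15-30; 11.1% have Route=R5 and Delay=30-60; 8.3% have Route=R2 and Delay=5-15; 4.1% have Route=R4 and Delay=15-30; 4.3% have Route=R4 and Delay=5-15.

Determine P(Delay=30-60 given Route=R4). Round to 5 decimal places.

0.44041

P(Route=R4) = 0.024 + 0.043 + 0.041 + 0.085 = 0.193.
P(Delay=30-60 | Route=R4) = 0.085/0.193 = 0.44041.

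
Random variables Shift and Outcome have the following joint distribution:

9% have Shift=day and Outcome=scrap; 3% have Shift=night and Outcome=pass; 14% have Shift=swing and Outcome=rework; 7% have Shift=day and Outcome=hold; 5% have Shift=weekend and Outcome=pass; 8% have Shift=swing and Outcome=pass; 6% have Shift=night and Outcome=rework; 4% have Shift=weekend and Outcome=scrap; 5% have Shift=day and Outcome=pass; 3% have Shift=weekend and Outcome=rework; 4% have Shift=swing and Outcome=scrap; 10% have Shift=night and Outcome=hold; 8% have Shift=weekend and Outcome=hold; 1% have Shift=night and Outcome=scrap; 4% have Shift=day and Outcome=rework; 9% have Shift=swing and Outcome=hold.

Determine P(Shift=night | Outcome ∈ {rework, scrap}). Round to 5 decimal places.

P(Outcome=rework) = 0.04 + 0.14 + 0.06 + 0.03 = 0.27.
P(Outcome=scrap) = 0.09 + 0.04 + 0.01 + 0.04 = 0.18.
P(Outcome ∈ {rework, scrap}) = 0.27 + 0.18 = 0.45; P(Shift=night, Outcome ∈ {rework, scrap}) = 0.06 + 0.01 = 0.07.
P(Shift=night | Outcome ∈ {rework, scrap}) = 0.07/0.45 = 0.15556.

0.15556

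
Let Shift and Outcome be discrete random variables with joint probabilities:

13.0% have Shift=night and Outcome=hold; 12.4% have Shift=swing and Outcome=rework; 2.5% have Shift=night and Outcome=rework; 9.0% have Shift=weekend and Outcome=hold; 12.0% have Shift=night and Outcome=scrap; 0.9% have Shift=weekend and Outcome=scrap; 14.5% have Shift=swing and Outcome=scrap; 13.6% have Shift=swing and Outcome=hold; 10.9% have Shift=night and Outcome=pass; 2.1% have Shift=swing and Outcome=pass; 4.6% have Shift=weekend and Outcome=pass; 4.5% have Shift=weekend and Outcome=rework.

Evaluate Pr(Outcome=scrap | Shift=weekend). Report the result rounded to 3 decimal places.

0.047

P(Shift=weekend) = 0.046 + 0.045 + 0.009 + 0.090 = 0.190.
P(Outcome=scrap | Shift=weekend) = 0.009/0.190 = 0.047.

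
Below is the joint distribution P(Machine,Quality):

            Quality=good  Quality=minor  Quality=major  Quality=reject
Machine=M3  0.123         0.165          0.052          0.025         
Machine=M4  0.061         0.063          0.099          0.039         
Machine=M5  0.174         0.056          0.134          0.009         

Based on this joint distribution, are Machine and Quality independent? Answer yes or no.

no

P(Machine=M3) = 0.365 and P(Quality=minor) = 0.284, so their product is 0.10366, but P(Machine=M3, Quality=minor) = 0.165. Since these differ, Machine and Quality are not independent.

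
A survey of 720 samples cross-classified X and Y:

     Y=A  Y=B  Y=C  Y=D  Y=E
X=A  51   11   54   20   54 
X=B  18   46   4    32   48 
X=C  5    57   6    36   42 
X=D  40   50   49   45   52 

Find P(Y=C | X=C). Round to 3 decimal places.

Total with X=C: 5 + 57 + 6 + 36 + 42 = 146.
P(Y=C | X=C) = 6/146 = 0.041.

0.041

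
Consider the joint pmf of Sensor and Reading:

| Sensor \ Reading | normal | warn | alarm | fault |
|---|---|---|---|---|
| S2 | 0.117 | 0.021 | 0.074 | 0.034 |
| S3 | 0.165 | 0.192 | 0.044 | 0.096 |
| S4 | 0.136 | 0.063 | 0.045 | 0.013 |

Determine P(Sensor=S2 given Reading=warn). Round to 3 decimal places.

0.076

P(Reading=warn) = 0.021 + 0.192 + 0.063 = 0.276.
P(Sensor=S2 | Reading=warn) = 0.021/0.276 = 0.076.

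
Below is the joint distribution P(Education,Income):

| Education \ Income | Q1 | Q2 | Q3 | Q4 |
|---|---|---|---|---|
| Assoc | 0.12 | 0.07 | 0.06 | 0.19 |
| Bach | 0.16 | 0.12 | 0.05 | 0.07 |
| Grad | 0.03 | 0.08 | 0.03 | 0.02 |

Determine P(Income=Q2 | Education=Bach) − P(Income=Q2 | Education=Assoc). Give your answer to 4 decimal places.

P(Education=Bach) = 0.16 + 0.12 + 0.05 + 0.07 = 0.40; P(Income=Q2 | Education=Bach) = 0.12/0.40 = 0.30000.
P(Education=Assoc) = 0.12 + 0.07 + 0.06 + 0.19 = 0.44; P(Income=Q2 | Education=Assoc) = 0.07/0.44 = 0.15909.
Difference = 0.1409.

0.1409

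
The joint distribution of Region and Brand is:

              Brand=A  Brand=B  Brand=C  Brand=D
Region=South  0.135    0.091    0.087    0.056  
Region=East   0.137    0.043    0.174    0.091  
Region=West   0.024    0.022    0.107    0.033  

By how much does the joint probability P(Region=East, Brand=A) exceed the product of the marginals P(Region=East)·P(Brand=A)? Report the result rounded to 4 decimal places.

0.0053

P(Region=East) = 0.137 + 0.043 + 0.174 + 0.091 = 0.445.
P(Brand=A) = 0.135 + 0.137 + 0.024 = 0.296.
P(Region=East, Brand=A) − P(Region=East)P(Brand=A) = 0.137 − 0.445×0.296 = 0.0053.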